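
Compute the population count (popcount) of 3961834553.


0b11101100001001001100110000111001 has 15 set bits

15


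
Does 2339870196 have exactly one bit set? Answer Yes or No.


0b10001011011101111001010111110100. Multiple bits set => No

No


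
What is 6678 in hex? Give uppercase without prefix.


6678 = 1A16 hex

1A16


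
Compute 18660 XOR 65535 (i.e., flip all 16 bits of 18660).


18660 ^ 65535 = 46875

46875


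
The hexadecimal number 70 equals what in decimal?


70 hex = 112 decimal

112


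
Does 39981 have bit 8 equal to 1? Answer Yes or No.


0b1001110000101101, bit 8 = 0. No

No


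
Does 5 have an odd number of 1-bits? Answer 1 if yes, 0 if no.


0b101 has 2 ones => parity 0

0


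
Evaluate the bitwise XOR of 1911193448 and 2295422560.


0b1110001111010100111111101101000 ^ 0b10001000110100010101111001100000 = 0b11111001001110110010000100001000 = 4181401864

4181401864


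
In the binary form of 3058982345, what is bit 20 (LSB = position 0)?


0b10110110010101000101110111001001, position 20 = 1

1


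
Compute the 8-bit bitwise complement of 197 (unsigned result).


~0b11000101 = 0b111010 = 58 (8-bit unsigned)

58


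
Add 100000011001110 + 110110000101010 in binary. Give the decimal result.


100000011001110 + 110110000101010 = 1010110011111000 = 44280

44280


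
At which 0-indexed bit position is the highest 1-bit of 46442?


0b1011010101101010. Highest set bit at position 15

15


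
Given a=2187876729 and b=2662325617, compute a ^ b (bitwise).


2187876729 ^ 2662325617 = 482837512

482837512


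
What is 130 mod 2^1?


130 & 1 = 0

0


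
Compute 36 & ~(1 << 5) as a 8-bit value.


36 & ~(1 << 5) = 4

4


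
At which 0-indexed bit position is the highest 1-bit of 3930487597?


0b11101010010001100111101100101101. Highest set bit at position 31

31


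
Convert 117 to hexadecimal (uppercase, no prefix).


117 = 75 hex

75


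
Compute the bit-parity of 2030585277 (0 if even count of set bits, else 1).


0b1111001000010000100010110111101 has 15 ones => parity 1

1


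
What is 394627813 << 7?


0b10111100001011000101011100101 << 7 = 0b101111000010110001010111001010000000 = 50512360064

50512360064


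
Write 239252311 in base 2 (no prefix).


239252311 = 1110010000101011001101010111 in binary

1110010000101011001101010111


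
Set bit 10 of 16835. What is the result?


16835 | (1 << 10) = 16835 | 1024 = 17859

17859


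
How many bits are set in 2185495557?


0b10000010010001000000010000000101 has 7 set bits

7


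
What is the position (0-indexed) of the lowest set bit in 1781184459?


0b1101010001010101011011111001011. Lowest set bit at position 0

0


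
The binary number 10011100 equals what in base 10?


10011100 in decimal = 156

156


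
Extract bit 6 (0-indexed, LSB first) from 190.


0b10111110, position 6 = 0

0


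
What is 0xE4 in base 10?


E4 hex = 228 decimal

228


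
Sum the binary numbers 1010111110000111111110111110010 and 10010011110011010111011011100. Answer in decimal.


1010111110000111111110111110010 + 10010011110011010111011011100 = 1101010001111011010110011001110 = 1782426830

1782426830


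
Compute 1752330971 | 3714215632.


0b1101000011100100111001011011011 | 0b11011101011000100110111011010000 = 0b11111101011100100111111011011011 = 4252139227

4252139227


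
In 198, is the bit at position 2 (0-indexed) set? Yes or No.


0b11000110, bit 2 = 1. Yes

Yes


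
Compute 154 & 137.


0b10011010 & 0b10001001 = 0b10001000 = 136

136


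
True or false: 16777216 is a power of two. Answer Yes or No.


0b1000000000000000000000000. Only one bit set => Yes

Yes


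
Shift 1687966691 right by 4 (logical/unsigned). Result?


0b1100100100111000101001111100011 >> 4 = 0b110010010011100010100111110 = 105497918

105497918


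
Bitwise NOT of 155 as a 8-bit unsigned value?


~0b10011011 = 0b1100100 = 100 (8-bit unsigned)

100


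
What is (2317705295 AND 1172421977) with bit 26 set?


Step 1: 2317705295 & 1172421977 = 2170953
Step 2: 2170953 | (1 << 26) = 2170953 | 67108864 = 69279817

69279817


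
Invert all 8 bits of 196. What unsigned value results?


196 ^ 255 = 59

59


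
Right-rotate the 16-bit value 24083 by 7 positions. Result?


Rotate 0b101111000010011 right by 7 (16-bit) = 0b10011010111100 = 9916

9916


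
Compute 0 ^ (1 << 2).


0 ^ (1 << 2) = 0 ^ 4 = 4

4


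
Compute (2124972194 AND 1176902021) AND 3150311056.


Step 1: 2124972194 & 1176902021 = 1176502400
Step 2: 1176502400 & 3150311056 = 33554560

33554560


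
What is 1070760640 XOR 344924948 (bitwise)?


0b111111110100101000001011000000 ^ 0b10100100011110010001100010100 = 0b101011010111011010000111010100 = 727556564

727556564


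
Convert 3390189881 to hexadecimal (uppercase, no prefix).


3390189881 = CA123139 hex

CA123139


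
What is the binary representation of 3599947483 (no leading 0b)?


3599947483 = 11010110100100101101011011011011 in binary

11010110100100101101011011011011


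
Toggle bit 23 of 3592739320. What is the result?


3592739320 ^ (1 << 23) = 3592739320 ^ 8388608 = 3601127928

3601127928


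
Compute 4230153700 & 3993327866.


0b11111100001000110000010111100100 & 0b11101110000001010101100011111010 = 0b11101100000000010000000011100000 = 3959488736

3959488736


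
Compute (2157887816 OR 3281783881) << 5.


Step 1: 2157887816 | 3281783881 = 3281964361
Step 2: 3281964361 << 5 = 105022859552

105022859552


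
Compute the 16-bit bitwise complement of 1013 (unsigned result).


~0b1111110101 = 0b1111110000001010 = 64522 (16-bit unsigned)

64522


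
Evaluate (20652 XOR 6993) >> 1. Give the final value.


Step 1: 20652 ^ 6993 = 19453
Step 2: 19453 >> 1 = 9726

9726


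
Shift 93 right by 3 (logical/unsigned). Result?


0b1011101 >> 3 = 0b1011 = 11

11


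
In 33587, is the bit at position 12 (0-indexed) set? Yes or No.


0b1000001100110011, bit 12 = 0. No

No


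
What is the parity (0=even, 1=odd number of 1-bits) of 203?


0b11001011 has 5 ones => parity 1

1


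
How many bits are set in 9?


0b1001 has 2 set bits

2


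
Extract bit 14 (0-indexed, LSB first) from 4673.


0b1001001000001, position 14 = 0

0


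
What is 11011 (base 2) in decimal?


11011 in decimal = 27

27


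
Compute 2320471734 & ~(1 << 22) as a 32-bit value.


2320471734 & ~(1 << 22) = 2316277430

2316277430


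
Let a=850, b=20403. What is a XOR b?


850 ^ 20403 = 19681

19681


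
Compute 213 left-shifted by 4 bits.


0b11010101 << 4 = 0b110101010000 = 3408

3408


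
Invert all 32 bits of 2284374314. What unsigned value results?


2284374314 ^ 4294967295 = 2010592981

2010592981


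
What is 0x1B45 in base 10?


1B45 hex = 6981 decimal

6981


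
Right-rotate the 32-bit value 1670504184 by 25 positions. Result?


Rotate 0b1100011100100011101111011111000 right by 25 (32-bit) = 0b11001000111011110111110000110001 = 3371138097

3371138097


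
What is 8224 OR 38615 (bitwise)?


0b10000000100000 | 0b1001011011010111 = 0b1011011011110111 = 46839

46839


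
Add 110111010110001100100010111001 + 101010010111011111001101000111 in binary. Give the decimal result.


110111010110001100100010111001 + 101010010111011111001101000111 = 1100001101101101011110000000000 = 1639365632

1639365632


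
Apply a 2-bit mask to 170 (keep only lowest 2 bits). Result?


170 & 3 = 2

2


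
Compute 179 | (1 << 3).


179 | (1 << 3) = 179 | 8 = 187

187


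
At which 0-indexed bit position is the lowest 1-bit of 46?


0b101110. Lowest set bit at position 1

1


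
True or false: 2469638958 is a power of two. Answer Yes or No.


0b10010011001100111011001100101110. Multiple bits set => No

No


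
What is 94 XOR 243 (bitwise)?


0b1011110 ^ 0b11110011 = 0b10101101 = 173

173


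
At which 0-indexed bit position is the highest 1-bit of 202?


0b11001010. Highest set bit at position 7

7


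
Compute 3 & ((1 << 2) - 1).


3 & 3 = 3

3


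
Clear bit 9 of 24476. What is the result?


24476 & ~(1 << 9) = 23964

23964


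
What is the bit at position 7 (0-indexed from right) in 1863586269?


0b1101111000101000001000111011101, position 7 = 1

1


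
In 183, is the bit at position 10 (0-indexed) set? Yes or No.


0b10110111, bit 10 = 0. No

No


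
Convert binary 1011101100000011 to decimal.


1011101100000011 in decimal = 47875

47875


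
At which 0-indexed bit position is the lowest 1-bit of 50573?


0b1100010110001101. Lowest set bit at position 0

0


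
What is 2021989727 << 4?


0b1111000100001010001110101011111 << 4 = 0b11110001000010100011101010111110000 = 32351835632

32351835632


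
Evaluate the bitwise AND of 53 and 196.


0b110101 & 0b11000100 = 0b100 = 4

4


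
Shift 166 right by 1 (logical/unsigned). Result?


0b10100110 >> 1 = 0b1010011 = 83

83


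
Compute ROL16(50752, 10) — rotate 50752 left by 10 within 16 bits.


Rotate 0b1100011001000000 left by 10 (16-bit) = 0b1100011001 = 793

793


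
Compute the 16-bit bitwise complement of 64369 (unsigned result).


~0b1111101101110001 = 0b10010001110 = 1166 (16-bit unsigned)

1166


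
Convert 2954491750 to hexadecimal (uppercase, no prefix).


2954491750 = B019F766 hex

B019F766


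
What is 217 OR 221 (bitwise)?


0b11011001 | 0b11011101 = 0b11011101 = 221

221


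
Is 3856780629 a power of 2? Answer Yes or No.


0b11100101111000011100110101010101. Multiple bits set => No

No


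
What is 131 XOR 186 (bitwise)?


0b10000011 ^ 0b10111010 = 0b111001 = 57

57


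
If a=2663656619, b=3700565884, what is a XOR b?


2663656619 ^ 3700565884 = 1112935383

1112935383


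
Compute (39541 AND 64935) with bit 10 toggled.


Step 1: 39541 & 64935 = 38949
Step 2: 38949 ^ (1 << 10) = 38949 ^ 1024 = 39973

39973


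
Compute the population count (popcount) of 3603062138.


0b11010110110000100101110101111010 has 18 set bits

18


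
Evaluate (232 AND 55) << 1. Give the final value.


Step 1: 232 & 55 = 32
Step 2: 32 << 1 = 64

64


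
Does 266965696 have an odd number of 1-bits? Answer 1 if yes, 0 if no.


0b1111111010011001001011000000 has 14 ones => parity 0

0


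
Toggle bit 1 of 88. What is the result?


88 ^ (1 << 1) = 88 ^ 2 = 90

90


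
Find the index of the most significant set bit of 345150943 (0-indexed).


0b10100100100101001010111011111. Highest set bit at position 28

28


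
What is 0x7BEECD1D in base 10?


7BEECD1D hex = 2079247645 decimal

2079247645


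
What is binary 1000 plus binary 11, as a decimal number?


1000 + 11 = 1011 = 11

11


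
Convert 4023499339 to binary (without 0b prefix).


4023499339 = 11101111110100011011101001001011 in binary

11101111110100011011101001001011


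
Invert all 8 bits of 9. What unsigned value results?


9 ^ 255 = 246

246


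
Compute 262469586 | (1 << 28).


262469586 | (1 << 28) = 262469586 | 268435456 = 530905042

530905042


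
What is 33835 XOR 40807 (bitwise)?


0b1000010000101011 ^ 0b1001111101100111 = 0b1101101001100 = 6988

6988


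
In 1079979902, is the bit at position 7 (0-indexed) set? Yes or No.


0b1000000010111110010111101111110, bit 7 = 0. No

No


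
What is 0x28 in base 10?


28 hex = 40 decimal

40


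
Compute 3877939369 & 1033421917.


0b11100111001001001010100010101001 & 0b111101100110001100010001011101 = 0b100101000000001000000000001001 = 620789769

620789769


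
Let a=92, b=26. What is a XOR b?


92 ^ 26 = 70

70


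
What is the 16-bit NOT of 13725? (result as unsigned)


~0b11010110011101 = 0b1100101001100010 = 51810 (16-bit unsigned)

51810


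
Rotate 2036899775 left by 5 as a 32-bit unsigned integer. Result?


Rotate 0b1111001011010001001111110111111 left by 5 (32-bit) = 0b101101000100111111011111101111 = 756283375

756283375


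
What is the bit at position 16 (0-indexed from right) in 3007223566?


0b10110011001111101001011100001110, position 16 = 0

0


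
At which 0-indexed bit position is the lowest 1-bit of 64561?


0b1111110000110001. Lowest set bit at position 0

0


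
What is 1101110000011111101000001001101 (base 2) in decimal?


1101110000011111101000001001101 in decimal = 1846530125

1846530125


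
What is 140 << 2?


0b10001100 << 2 = 0b1000110000 = 560

560


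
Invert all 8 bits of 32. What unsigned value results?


32 ^ 255 = 223

223


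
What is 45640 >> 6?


0b1011001001001000 >> 6 = 0b1011001001 = 713

713


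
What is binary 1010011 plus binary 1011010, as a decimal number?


1010011 + 1011010 = 10101101 = 173

173


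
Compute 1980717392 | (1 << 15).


1980717392 | (1 << 15) = 1980717392 | 32768 = 1980750160

1980750160


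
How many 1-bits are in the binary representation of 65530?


0b1111111111111010 has 14 set bits

14


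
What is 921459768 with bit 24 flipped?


921459768 ^ (1 << 24) = 921459768 ^ 16777216 = 938236984

938236984


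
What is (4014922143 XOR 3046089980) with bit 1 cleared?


Step 1: 4014922143 ^ 3046089980 = 1522629987
Step 2: 1522629987 & ~(1 << 1) = 1522629985

1522629985


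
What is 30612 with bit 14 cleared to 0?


30612 & ~(1 << 14) = 14228

14228


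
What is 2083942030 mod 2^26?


2083942030 & 67108863 = 3567246

3567246


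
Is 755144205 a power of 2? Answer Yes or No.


0b101101000000101001011000001101. Multiple bits set => No

No


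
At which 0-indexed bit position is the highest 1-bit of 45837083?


0b10101110110110101100011011. Highest set bit at position 25

25


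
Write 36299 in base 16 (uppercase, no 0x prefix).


36299 = 8DCB hex

8DCB


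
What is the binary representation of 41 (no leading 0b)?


41 = 101001 in binary

101001


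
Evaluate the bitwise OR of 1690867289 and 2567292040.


0b1100100110010001001011001011001 | 0b10011001000001011100010010001000 = 0b11111101110011011101011011011001 = 4258125529

4258125529


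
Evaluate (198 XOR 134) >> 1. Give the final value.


Step 1: 198 ^ 134 = 64
Step 2: 64 >> 1 = 32

32


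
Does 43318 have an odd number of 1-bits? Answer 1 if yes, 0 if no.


0b1010100100110110 has 8 ones => parity 0

0


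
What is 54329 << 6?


0b1101010000111001 << 6 = 0b1101010000111001000000 = 3477056

3477056


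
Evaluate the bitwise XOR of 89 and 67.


0b1011001 ^ 0b1000011 = 0b11010 = 26

26


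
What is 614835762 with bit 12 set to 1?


614835762 | (1 << 12) = 614835762 | 4096 = 614839858

614839858


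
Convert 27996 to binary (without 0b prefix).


27996 = 110110101011100 in binary

110110101011100


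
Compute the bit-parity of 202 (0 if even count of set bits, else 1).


0b11001010 has 4 ones => parity 0

0


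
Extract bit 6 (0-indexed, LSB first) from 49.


0b110001, position 6 = 0

0


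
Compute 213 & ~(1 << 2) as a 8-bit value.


213 & ~(1 << 2) = 209

209


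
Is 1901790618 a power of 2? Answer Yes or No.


0b1110001010110110000010110011010. Multiple bits set => No

No


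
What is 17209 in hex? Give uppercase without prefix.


17209 = 4339 hex

4339


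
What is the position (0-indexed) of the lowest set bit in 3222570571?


0b11000000000101001000011001001011. Lowest set bit at position 0

0


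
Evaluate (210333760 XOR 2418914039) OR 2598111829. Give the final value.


Step 1: 210333760 ^ 2418914039 = 2628043447
Step 2: 2628043447 | 2598111829 = 2667367159

2667367159


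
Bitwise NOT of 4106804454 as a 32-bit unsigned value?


~0b11110100110010001101110011100110 = 0b1011001101110010001100011001 = 188162841 (32-bit unsigned)

188162841


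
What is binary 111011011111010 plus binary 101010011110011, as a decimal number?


111011011111010 + 101010011110011 = 1100101111101101 = 52205

52205


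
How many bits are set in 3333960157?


0b11000110101110000011000111011101 has 17 set bits

17


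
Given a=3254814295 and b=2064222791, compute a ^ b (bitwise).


3254814295 ^ 2064222791 = 3104377872

3104377872


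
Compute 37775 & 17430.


0b1001001110001111 & 0b100010000010110 = 0b110 = 6

6


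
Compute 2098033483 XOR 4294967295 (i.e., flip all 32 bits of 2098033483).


2098033483 ^ 4294967295 = 2196933812

2196933812


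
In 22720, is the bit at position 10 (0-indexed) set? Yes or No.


0b101100011000000, bit 10 = 0. No

No


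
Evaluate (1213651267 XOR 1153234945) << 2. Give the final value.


Step 1: 1213651267 ^ 1153234945 = 216670530
Step 2: 216670530 << 2 = 866682120

866682120


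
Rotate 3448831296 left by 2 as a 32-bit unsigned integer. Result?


Rotate 0b11001101100100001111110101000000 left by 2 (32-bit) = 0b110110010000111111010100000011 = 910423299

910423299


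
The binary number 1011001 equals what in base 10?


1011001 in decimal = 89

89


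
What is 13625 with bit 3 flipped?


13625 ^ (1 << 3) = 13625 ^ 8 = 13617

13617


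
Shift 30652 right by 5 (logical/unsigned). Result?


0b111011110111100 >> 5 = 0b1110111101 = 957

957


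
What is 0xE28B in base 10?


E28B hex = 57995 decimal

57995


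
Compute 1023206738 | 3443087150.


0b111100111111001110010101010010 | 0b11001101001110010101011100101110 = 0b11111101111111011111011101111110 = 4261279614

4261279614


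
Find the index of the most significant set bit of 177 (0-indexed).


0b10110001. Highest set bit at position 7

7


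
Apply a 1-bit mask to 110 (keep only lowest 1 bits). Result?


110 & 1 = 0

0


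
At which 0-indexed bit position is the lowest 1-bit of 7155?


0b1101111110011. Lowest set bit at position 0

0


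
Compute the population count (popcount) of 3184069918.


0b10111101110010010000110100011110 has 17 set bits

17


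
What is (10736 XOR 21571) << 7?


Step 1: 10736 ^ 21571 = 32179
Step 2: 32179 << 7 = 4118912

4118912


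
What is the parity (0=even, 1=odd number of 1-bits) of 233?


0b11101001 has 5 ones => parity 1

1


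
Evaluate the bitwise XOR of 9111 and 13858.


0b10001110010111 ^ 0b11011000100010 = 0b1010110110101 = 5557

5557


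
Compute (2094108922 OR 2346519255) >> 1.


Step 1: 2094108922 | 2346519255 = 4292713215
Step 2: 4292713215 >> 1 = 2146356607

2146356607


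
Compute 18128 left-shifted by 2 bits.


0b100011011010000 << 2 = 0b10001101101000000 = 72512

72512


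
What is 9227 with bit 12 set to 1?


9227 | (1 << 12) = 9227 | 4096 = 13323

13323


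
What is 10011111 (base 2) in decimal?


10011111 in decimal = 159

159


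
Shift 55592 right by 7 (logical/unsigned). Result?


0b1101100100101000 >> 7 = 0b110110010 = 434

434


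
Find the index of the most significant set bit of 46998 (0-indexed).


0b1011011110010110. Highest set bit at position 15

15


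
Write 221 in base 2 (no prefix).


221 = 11011101 in binary

11011101


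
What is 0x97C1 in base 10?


97C1 hex = 38849 decimal

38849


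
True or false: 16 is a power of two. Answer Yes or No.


0b10000. Only one bit set => Yes

Yes


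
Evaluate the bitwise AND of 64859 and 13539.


0b1111110101011011 & 0b11010011100011 = 0b11010001000011 = 13379

13379


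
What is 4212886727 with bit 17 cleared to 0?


4212886727 & ~(1 << 17) = 4212755655

4212755655


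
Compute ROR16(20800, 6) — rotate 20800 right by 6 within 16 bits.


Rotate 0b101000101000000 right by 6 (16-bit) = 0b101000101 = 325

325


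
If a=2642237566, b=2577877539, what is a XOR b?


2642237566 ^ 2577877539 = 81400413

81400413


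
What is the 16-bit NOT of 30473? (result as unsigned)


~0b111011100001001 = 0b1000100011110110 = 35062 (16-bit unsigned)

35062


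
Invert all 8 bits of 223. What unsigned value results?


223 ^ 255 = 32

32


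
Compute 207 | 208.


0b11001111 | 0b11010000 = 0b11011111 = 223

223


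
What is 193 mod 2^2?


193 & 3 = 1

1


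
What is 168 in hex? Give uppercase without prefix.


168 = A8 hex

A8


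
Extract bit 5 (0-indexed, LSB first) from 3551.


0b110111011111, position 5 = 0

0


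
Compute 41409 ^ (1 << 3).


41409 ^ (1 << 3) = 41409 ^ 8 = 41417

41417


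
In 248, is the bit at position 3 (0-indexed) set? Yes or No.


0b11111000, bit 3 = 1. Yes

Yes


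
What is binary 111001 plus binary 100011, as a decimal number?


111001 + 100011 = 1011100 = 92

92


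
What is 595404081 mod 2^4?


595404081 & 15 = 1

1


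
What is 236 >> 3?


0b11101100 >> 3 = 0b11101 = 29

29


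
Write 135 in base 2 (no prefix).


135 = 10000111 in binary

10000111


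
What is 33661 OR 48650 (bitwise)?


0b1000001101111101 | 0b1011111000001010 = 0b1011111101111111 = 49023

49023


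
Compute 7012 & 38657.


0b1101101100100 & 0b1001011100000001 = 0b1001100000000 = 4864

4864


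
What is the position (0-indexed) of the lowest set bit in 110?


0b1101110. Lowest set bit at position 1

1


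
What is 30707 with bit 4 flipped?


30707 ^ (1 << 4) = 30707 ^ 16 = 30691

30691


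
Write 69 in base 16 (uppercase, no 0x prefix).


69 = 45 hex

45


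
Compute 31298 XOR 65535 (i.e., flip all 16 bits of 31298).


31298 ^ 65535 = 34237

34237


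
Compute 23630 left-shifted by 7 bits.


0b101110001001110 << 7 = 0b1011100010011100000000 = 3024640

3024640


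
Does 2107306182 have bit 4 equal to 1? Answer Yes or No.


0b1111101100110101111000011000110, bit 4 = 0. No

No


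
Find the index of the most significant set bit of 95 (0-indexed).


0b1011111. Highest set bit at position 6

6


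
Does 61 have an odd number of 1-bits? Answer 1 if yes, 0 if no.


0b111101 has 5 ones => parity 1

1


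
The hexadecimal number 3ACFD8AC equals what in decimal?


3ACFD8AC hex = 986699948 decimal

986699948


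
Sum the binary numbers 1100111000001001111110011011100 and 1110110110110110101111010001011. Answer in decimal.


1100111000001001111110011011100 + 1110110110110110101111010001011 = 11011101111000000101101101100111 = 3722468199

3722468199


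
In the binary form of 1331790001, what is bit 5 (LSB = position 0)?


0b1001111011000011000000010110001, position 5 = 1

1


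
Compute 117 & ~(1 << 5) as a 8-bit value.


117 & ~(1 << 5) = 85

85


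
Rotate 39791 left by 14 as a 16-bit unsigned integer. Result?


Rotate 0b1001101101101111 left by 14 (16-bit) = 0b1110011011011011 = 59099

59099


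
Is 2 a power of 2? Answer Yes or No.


0b10. Only one bit set => Yes

Yes


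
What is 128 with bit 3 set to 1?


128 | (1 << 3) = 128 | 8 = 136

136


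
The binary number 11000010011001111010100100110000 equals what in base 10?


11000010011001111010100100110000 in decimal = 3261573424

3261573424


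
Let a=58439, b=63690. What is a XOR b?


58439 ^ 63690 = 7309

7309


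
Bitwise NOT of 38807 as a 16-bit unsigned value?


~0b1001011110010111 = 0b110100001101000 = 26728 (16-bit unsigned)

26728


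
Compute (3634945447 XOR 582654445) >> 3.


Step 1: 3634945447 ^ 582654445 = 4195501130
Step 2: 4195501130 >> 3 = 524437641

524437641


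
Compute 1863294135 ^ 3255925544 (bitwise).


0b1101111000011111001110010110111 ^ 0b11000010000100010111101100101000 = 0b10101101000111101110011110011111 = 2904483743

2904483743


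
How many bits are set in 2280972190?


0b10000111111101001101111110011110 has 21 set bits

21


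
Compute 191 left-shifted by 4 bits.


0b10111111 << 4 = 0b101111110000 = 3056

3056


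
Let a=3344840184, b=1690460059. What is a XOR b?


3344840184 ^ 1690460059 = 2744937059

2744937059


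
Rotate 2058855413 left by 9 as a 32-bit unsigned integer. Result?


Rotate 0b1111010101101111010001111110101 left by 9 (32-bit) = 0b1101111010001111110101011110101 = 1866984181

1866984181


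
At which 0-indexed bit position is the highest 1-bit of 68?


0b1000100. Highest set bit at position 6

6


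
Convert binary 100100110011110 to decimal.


100100110011110 in decimal = 18846

18846


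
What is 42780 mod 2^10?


42780 & 1023 = 796

796


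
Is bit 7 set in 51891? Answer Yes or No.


0b1100101010110011, bit 7 = 1. Yes

Yes


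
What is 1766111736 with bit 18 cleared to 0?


1766111736 & ~(1 << 18) = 1765849592

1765849592


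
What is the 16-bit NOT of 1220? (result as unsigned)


~0b10011000100 = 0b1111101100111011 = 64315 (16-bit unsigned)

64315


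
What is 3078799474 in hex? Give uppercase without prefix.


3078799474 = B782C072 hex

B782C072


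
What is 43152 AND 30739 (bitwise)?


0b1010100010010000 & 0b111100000010011 = 0b10100000010000 = 10256

10256


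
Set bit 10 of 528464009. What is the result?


528464009 | (1 << 10) = 528464009 | 1024 = 528465033

528465033


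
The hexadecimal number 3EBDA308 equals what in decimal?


3EBDA308 hex = 1052615432 decimal

1052615432


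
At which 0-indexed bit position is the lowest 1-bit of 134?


0b10000110. Lowest set bit at position 1

1


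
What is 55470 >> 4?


0b1101100010101110 >> 4 = 0b110110001010 = 3466

3466


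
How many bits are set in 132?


0b10000100 has 2 set bits

2


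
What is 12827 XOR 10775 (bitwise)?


0b11001000011011 ^ 0b10101000010111 = 0b1100000001100 = 6156

6156


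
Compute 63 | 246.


0b111111 | 0b11110110 = 0b11111111 = 255

255


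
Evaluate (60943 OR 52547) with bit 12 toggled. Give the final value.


Step 1: 60943 | 52547 = 61263
Step 2: 61263 ^ (1 << 12) = 61263 ^ 4096 = 65359

65359


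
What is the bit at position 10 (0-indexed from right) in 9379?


0b10010010100011, position 10 = 1

1


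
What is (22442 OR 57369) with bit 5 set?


Step 1: 22442 | 57369 = 63419
Step 2: 63419 | (1 << 5) = 63419 | 32 = 63419

63419


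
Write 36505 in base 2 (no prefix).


36505 = 1000111010011001 in binary

1000111010011001


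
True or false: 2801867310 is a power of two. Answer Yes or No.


0b10100111000000010001101000101110. Multiple bits set => No

No


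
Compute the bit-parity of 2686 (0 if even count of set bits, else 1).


0b101001111110 has 8 ones => parity 0

0


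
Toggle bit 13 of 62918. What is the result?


62918 ^ (1 << 13) = 62918 ^ 8192 = 54726

54726


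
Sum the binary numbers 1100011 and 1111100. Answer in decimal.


1100011 + 1111100 = 11011111 = 223

223


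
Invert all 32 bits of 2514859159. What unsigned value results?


2514859159 ^ 4294967295 = 1780108136

1780108136


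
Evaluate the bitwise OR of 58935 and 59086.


0b1110011000110111 | 0b1110011011001110 = 0b1110011011111111 = 59135

59135


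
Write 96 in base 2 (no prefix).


96 = 1100000 in binary

1100000


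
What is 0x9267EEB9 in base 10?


9267EEB9 hex = 2456284857 decimal

2456284857


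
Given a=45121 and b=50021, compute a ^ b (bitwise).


45121 ^ 50021 = 29476

29476


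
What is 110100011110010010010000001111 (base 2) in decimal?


110100011110010010010000001111 in decimal = 880354319

880354319


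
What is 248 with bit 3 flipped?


248 ^ (1 << 3) = 248 ^ 8 = 240

240


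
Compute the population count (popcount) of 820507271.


0b110000111001111111001010000111 has 17 set bits

17


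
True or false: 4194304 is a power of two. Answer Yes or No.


0b10000000000000000000000. Only one bit set => Yes

Yes


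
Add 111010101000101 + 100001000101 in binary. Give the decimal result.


111010101000101 + 100001000101 = 111110110001010 = 32138

32138


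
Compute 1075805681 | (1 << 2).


1075805681 | (1 << 2) = 1075805681 | 4 = 1075805685

1075805685


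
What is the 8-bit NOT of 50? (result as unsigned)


~0b110010 = 0b11001101 = 205 (8-bit unsigned)

205


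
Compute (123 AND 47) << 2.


Step 1: 123 & 47 = 43
Step 2: 43 << 2 = 172

172


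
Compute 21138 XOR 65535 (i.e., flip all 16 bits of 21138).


21138 ^ 65535 = 44397

44397


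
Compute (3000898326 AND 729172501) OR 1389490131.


Step 1: 3000898326 & 729172501 = 576061972
Step 2: 576061972 | 1389490131 = 1926754263

1926754263


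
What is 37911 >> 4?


0b1001010000010111 >> 4 = 0b100101000001 = 2369

2369


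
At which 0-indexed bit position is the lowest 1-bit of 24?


0b11000. Lowest set bit at position 3

3


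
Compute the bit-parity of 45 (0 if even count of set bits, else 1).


0b101101 has 4 ones => parity 0

0


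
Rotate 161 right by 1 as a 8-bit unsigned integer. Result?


Rotate 0b10100001 right by 1 (8-bit) = 0b11010000 = 208

208


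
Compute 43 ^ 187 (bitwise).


0b101011 ^ 0b10111011 = 0b10010000 = 144

144


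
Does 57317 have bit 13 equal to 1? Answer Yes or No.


0b1101111111100101, bit 13 = 0. No

No


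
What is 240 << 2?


0b11110000 << 2 = 0b1111000000 = 960

960


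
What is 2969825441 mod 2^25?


2969825441 & 33554431 = 17035425

17035425


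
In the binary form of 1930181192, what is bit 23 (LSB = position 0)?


0b1110011000011000011101001001000, position 23 = 0

0


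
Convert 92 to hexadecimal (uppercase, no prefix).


92 = 5C hex

5C


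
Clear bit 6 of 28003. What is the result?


28003 & ~(1 << 6) = 27939

27939


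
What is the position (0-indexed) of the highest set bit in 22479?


0b101011111001111. Highest set bit at position 14

14


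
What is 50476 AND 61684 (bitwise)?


0b1100010100101100 & 0b1111000011110100 = 0b1100000000100100 = 49188

49188


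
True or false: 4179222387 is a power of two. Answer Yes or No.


0b11111001000110011101111101110011. Multiple bits set => No

No


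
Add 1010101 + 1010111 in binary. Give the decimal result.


1010101 + 1010111 = 10101100 = 172

172


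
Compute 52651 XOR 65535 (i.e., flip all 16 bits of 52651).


52651 ^ 65535 = 12884

12884


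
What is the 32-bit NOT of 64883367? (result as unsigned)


~0b11110111100000101010100111 = 0b11111100001000011111010101011000 = 4230083928 (32-bit unsigned)

4230083928


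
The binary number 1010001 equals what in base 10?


1010001 in decimal = 81

81


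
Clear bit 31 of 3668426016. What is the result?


3668426016 & ~(1 << 31) = 1520942368

1520942368


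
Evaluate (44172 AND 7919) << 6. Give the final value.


Step 1: 44172 & 7919 = 3212
Step 2: 3212 << 6 = 205568

205568


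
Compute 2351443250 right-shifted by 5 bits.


0b10001100001010000010110100110010 >> 5 = 0b100011000010100000101101001 = 73482601

73482601


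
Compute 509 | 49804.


0b111111101 | 0b1100001010001100 = 0b1100001111111101 = 50173

50173


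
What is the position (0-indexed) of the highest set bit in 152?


0b10011000. Highest set bit at position 7

7


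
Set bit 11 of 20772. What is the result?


20772 | (1 << 11) = 20772 | 2048 = 22820

22820


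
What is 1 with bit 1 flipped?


1 ^ (1 << 1) = 1 ^ 2 = 3

3


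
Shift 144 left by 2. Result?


0b10010000 << 2 = 0b1001000000 = 576

576


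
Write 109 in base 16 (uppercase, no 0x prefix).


109 = 6D hex

6D


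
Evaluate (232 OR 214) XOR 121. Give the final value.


Step 1: 232 | 214 = 254
Step 2: 254 ^ 121 = 135

135


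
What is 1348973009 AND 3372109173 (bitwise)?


0b1010000011001111011000111010001 & 0b11001000111111100100110101110101 = 0b1000000011001100000000101010001 = 1080426833

1080426833


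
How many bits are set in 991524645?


0b111011000110010111011100100101 has 17 set bits

17


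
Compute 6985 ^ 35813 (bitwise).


0b1101101001001 ^ 0b1000101111100101 = 0b1001000010101100 = 37036

37036


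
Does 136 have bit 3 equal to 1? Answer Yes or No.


0b10001000, bit 3 = 1. Yes

Yes


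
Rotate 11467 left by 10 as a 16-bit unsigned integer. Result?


Rotate 0b10110011001011 left by 10 (16-bit) = 0b10110010110011 = 11443

11443


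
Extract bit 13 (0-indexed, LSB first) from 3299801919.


0b11000100101011101111101100111111, position 13 = 1

1


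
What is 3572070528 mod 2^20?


3572070528 & 1048575 = 620672

620672


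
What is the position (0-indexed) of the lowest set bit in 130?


0b10000010. Lowest set bit at position 1

1


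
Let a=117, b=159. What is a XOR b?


117 ^ 159 = 234

234


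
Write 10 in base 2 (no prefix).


10 = 1010 in binary

1010


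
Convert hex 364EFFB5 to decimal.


364EFFB5 hex = 911146933 decimal

911146933


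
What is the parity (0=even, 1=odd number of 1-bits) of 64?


0b1000000 has 1 ones => parity 1

1


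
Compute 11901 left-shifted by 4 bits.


0b10111001111101 << 4 = 0b101110011111010000 = 190416

190416


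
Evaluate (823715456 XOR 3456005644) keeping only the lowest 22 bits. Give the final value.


Step 1: 823715456 ^ 3456005644 = 4242968716
Step 2: 4242968716 & 4194303 = 2527372

2527372


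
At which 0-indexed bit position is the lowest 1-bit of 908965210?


0b110110001011011011010101011010. Lowest set bit at position 1

1


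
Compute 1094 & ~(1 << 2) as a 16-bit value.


1094 & ~(1 << 2) = 1090

1090


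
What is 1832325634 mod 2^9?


1832325634 & 511 = 2

2


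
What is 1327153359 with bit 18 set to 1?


1327153359 | (1 << 18) = 1327153359 | 262144 = 1327415503

1327415503


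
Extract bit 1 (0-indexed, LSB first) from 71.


0b1000111, position 1 = 1

1


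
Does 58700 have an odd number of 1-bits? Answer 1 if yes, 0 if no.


0b1110010101001100 has 8 ones => parity 0

0


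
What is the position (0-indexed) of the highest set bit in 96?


0b1100000. Highest set bit at position 6

6


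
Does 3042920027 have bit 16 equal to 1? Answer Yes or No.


0b10110101010111110100011001011011, bit 16 = 1. Yes

Yes


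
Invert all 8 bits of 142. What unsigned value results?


142 ^ 255 = 113

113


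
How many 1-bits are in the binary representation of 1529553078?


0b1011011001010110010000010110110 has 15 set bits

15


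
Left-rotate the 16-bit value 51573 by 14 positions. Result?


Rotate 0b1100100101110101 left by 14 (16-bit) = 0b111001001011101 = 29277

29277


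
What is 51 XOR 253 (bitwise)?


0b110011 ^ 0b11111101 = 0b11001110 = 206

206


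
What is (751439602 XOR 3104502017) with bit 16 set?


Step 1: 751439602 ^ 3104502017 = 2512453619
Step 2: 2512453619 | (1 << 16) = 2512453619 | 65536 = 2512519155

2512519155


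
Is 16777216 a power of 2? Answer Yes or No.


0b1000000000000000000000000. Only one bit set => Yes

Yes


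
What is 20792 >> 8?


0b101000100111000 >> 8 = 0b1010001 = 81

81


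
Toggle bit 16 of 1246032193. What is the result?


1246032193 ^ (1 << 16) = 1246032193 ^ 65536 = 1246097729

1246097729


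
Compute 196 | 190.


0b11000100 | 0b10111110 = 0b11111110 = 254

254


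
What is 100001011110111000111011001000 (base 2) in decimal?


100001011110111000111011001000 in decimal = 561745608

561745608


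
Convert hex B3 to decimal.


B3 hex = 179 decimal

179


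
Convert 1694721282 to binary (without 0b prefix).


1694721282 = 1100101000000110110010100000010 in binary

1100101000000110110010100000010


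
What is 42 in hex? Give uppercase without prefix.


42 = 2A hex

2A


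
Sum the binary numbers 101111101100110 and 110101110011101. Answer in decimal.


101111101100110 + 110101110011101 = 1100101100000011 = 51971

51971


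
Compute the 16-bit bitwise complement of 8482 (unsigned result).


~0b10000100100010 = 0b1101111011011101 = 57053 (16-bit unsigned)

57053


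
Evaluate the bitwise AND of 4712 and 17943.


0b1001001101000 & 0b100011000010111 = 0b1000000000 = 512

512


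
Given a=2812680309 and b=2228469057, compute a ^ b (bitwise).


2812680309 ^ 2228469057 = 594912564

594912564


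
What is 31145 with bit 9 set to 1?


31145 | (1 << 9) = 31145 | 512 = 31657

31657


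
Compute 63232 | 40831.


0b1111011100000000 | 0b1001111101111111 = 0b1111111101111111 = 65407

65407


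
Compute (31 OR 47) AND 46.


Step 1: 31 | 47 = 63
Step 2: 63 & 46 = 46

46


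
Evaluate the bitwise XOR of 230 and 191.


0b11100110 ^ 0b10111111 = 0b1011001 = 89

89


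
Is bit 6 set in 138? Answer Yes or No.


0b10001010, bit 6 = 0. No

No


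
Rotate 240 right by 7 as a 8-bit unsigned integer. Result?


Rotate 0b11110000 right by 7 (8-bit) = 0b11100001 = 225

225


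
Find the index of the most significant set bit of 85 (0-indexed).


0b1010101. Highest set bit at position 6

6


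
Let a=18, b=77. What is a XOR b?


18 ^ 77 = 95

95


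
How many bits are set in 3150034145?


0b10111011110000011011010011100001 has 17 set bits

17


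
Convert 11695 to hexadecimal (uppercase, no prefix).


11695 = 2DAF hex

2DAF


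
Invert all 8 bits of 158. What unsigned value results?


158 ^ 255 = 97

97


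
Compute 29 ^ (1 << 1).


29 ^ (1 << 1) = 29 ^ 2 = 31

31


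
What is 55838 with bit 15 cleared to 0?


55838 & ~(1 << 15) = 23070

23070


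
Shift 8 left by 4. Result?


0b1000 << 4 = 0b10000000 = 128

128


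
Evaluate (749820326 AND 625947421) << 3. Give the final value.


Step 1: 749820326 & 625947421 = 604049668
Step 2: 604049668 << 3 = 4832397344

4832397344


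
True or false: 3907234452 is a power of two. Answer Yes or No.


0b11101000111000111010101010010100. Multiple bits set => No

No


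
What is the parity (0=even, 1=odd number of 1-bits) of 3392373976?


0b11001010001100111000010011011000 has 14 ones => parity 0

0


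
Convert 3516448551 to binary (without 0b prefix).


3516448551 = 11010001100110001011111100100111 in binary

11010001100110001011111100100111


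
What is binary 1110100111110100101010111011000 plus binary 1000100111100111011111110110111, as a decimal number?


1110100111110100101010111011000 + 1000100111100111011111110110111 = 10111001111011100001010110001111 = 3119388047

3119388047


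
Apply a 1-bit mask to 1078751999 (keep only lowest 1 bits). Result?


1078751999 & 1 = 1

1


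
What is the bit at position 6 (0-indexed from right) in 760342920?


0b101101010100011110100110001000, position 6 = 0

0


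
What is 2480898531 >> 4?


0b10010011110111111000000111100011 >> 4 = 0b1001001111011111100000011110 = 155056158

155056158


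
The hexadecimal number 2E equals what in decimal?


2E hex = 46 decimal

46


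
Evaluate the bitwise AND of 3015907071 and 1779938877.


0b10110011110000110001011011111111 & 0b1101010000101111011011000111101 = 0b100010000000110001011000111101 = 570627645

570627645


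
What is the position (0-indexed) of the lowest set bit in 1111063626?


0b1000010001110010111110001001010. Lowest set bit at position 1

1
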